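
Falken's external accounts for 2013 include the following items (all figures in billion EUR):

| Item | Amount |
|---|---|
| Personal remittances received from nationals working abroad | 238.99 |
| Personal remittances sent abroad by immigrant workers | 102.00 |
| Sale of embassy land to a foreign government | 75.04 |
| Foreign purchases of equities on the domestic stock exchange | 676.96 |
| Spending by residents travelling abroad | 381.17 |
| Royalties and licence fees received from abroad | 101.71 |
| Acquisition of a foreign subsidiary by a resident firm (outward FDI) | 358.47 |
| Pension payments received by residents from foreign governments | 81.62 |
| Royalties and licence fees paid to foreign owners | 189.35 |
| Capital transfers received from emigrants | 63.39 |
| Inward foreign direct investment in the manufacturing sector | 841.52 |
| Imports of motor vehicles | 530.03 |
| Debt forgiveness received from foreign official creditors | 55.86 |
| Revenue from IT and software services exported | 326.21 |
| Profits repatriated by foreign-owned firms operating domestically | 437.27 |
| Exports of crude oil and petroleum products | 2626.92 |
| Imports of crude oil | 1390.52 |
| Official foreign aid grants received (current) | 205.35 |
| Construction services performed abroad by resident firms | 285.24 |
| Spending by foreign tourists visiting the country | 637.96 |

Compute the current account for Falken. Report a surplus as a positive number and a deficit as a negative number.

1473.66

Goods: -1390.52 - 530.03 + 2626.92 = 706.37
Services: 101.71 + 637.96 - 189.35 - 381.17 + 326.21 + 285.24 = 780.60
Primary income: -437.27
Secondary income: 205.35 - 102.00 + 238.99 + 81.62 = 423.96
Current account = 706.37 + 780.60 + (-437.27) + 423.96 = 1473.66
(Excluded from the current account — capital account: sale of embassy land to a foreign government 75.04, capital transfers received from emigrants 63.39, debt forgiveness received from foreign official creditors 55.86; financial account: foreign purchases of equities on the domestic stock exchange 676.96, acquisition of a foreign subsidiary by a resident firm (outward FDI) 358.47, inward foreign direct investment in the manufacturing sector 841.52.)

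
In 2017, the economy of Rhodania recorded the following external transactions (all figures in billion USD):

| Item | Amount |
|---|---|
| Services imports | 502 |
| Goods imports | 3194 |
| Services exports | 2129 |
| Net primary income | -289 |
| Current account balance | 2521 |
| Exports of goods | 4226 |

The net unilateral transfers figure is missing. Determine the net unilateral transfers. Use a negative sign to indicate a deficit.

151

Current account = goods balance + services balance + net primary income + net secondary income
Sum of the known components = 2370
Net unilateral transfers = CA - (known components) = 2521 - 2370 = 151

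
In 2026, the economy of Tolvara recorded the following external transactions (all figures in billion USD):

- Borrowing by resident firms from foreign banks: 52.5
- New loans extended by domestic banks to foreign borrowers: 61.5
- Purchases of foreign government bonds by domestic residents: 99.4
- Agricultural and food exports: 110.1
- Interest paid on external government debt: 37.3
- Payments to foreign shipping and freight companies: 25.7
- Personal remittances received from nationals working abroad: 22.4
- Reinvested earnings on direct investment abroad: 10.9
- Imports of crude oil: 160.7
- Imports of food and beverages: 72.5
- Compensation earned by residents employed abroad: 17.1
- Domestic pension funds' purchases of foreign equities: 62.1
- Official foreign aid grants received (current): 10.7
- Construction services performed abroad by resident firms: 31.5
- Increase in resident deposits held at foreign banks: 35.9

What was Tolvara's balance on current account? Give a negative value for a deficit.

Goods: -160.7 + 110.1 - 72.5 = -123.1
Services: 31.5 - 25.7 = 5.8
Primary income: -37.3 + 17.1 + 10.9 = -9.3
Secondary income: 10.7 + 22.4 = 33.1
Current account = (-123.1) + 5.8 + (-9.3) + 33.1 = -93.5
(Excluded from the current account — financial account: borrowing by resident firms from foreign banks 52.5, new loans extended by domestic banks to foreign borrowers 61.5, purchases of foreign government bonds by domestic residents 99.4, domestic pension funds' purchases of foreign equities 62.1, increase in resident deposits held at foreign banks 35.9.)

-93.5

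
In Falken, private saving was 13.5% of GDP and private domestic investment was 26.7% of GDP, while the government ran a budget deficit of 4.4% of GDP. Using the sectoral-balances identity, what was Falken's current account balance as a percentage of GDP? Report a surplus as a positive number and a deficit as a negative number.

By the sectoral-balances identity, CA = (S_private - I) + (T - G).
Private balance = 13.5 - 26.7 = -13.2
Government balance (T - G) = -4.4
CA = -13.2 + (-4.4) = -17.6

-17.6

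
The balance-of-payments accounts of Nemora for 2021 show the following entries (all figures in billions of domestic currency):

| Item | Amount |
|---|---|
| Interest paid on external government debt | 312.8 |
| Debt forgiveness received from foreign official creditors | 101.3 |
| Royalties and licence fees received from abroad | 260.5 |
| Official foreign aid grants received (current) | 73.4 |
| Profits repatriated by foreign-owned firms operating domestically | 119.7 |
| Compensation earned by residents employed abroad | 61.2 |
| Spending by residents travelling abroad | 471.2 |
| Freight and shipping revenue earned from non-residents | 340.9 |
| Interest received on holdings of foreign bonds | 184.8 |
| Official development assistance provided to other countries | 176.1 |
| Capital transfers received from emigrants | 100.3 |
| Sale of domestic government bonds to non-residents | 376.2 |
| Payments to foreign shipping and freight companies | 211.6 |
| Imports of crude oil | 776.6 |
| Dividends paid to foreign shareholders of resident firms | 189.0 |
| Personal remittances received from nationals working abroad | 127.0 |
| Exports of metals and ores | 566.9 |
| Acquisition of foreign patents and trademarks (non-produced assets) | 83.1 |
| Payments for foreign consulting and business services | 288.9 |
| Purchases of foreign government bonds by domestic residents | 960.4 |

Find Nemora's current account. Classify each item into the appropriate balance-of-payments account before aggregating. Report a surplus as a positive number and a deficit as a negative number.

-931.2

Goods: -776.6 + 566.9 = -209.7
Services: 260.5 - 471.2 - 211.6 + 340.9 - 288.9 = -370.3
Primary income: -119.7 - 312.8 + 184.8 - 189.0 + 61.2 = -375.5
Secondary income: 127.0 - 176.1 + 73.4 = 24.3
Current account = (-209.7) + (-370.3) + (-375.5) + 24.3 = -931.2
(Excluded from the current account — capital account: debt forgiveness received from foreign official creditors 101.3, capital transfers received from emigrants 100.3, acquisition of foreign patents and trademarks (non-produced assets) 83.1; financial account: sale of domestic government bonds to non-residents 376.2, purchases of foreign government bonds by domestic residents 960.4.)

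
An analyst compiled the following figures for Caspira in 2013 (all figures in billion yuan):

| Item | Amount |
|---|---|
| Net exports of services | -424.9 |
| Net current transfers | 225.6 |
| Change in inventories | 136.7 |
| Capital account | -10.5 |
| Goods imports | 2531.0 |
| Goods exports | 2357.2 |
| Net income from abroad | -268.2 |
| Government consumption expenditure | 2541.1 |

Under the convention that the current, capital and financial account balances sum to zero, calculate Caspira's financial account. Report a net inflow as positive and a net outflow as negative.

Goods balance = 2357.2 - 2531.0 = -173.8
Services balance = -424.9
Trade balance (goods + services) = -173.8 + (-424.9) = -598.7
Net primary income = -268.2
Net secondary income = 225.6
Current account = -598.7 + (-268.2) + 225.6 = -641.3
Financial account = -(-641.3 + (-10.5)) = 651.8

651.8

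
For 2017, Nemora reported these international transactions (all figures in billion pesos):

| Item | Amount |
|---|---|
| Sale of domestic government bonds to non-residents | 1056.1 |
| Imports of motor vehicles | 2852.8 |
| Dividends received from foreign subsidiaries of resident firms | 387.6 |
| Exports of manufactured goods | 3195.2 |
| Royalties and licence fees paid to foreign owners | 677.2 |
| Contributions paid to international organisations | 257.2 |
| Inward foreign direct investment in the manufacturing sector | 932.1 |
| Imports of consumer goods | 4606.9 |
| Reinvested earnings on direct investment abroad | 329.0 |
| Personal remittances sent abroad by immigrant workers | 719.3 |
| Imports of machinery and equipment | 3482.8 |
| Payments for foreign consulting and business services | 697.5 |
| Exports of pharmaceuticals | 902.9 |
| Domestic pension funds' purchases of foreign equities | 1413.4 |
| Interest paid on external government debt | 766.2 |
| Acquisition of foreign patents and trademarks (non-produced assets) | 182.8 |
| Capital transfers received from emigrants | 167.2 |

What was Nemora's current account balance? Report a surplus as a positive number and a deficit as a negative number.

-9245.2

Goods: 3195.2 - 4606.9 + 902.9 - 3482.8 - 2852.8 = -6844.4
Services: -677.2 - 697.5 = -1374.7
Primary income: -766.2 + 329.0 + 387.6 = -49.6
Secondary income: -719.3 - 257.2 = -976.5
Current account = (-6844.4) + (-1374.7) + (-49.6) + (-976.5) = -9245.2
(Excluded from the current account — financial account: sale of domestic government bonds to non-residents 1056.1, inward foreign direct investment in the manufacturing sector 932.1, domestic pension funds' purchases of foreign equities 1413.4; capital account: acquisition of foreign patents and trademarks (non-produced assets) 182.8, capital transfers received from emigrants 167.2.)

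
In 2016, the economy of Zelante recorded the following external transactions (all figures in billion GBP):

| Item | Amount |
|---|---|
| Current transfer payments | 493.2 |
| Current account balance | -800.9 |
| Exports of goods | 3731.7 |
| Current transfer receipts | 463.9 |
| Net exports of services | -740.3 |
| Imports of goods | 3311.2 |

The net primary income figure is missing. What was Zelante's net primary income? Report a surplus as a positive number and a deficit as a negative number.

Current account = goods balance + services balance + net primary income + net secondary income
Sum of the known components = -349.1
Net primary income = CA - (known components) = -800.9 - (-349.1) = -451.8

-451.8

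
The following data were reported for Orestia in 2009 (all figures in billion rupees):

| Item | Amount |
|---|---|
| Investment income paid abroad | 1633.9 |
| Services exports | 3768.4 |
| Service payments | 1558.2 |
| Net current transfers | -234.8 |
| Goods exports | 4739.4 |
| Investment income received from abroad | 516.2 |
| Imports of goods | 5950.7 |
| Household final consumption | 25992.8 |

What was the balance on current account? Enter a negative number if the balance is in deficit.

Goods balance = 4739.4 - 5950.7 = -1211.3
Services balance = 3768.4 - 1558.2 = 2210.2
Trade balance (goods + services) = -1211.3 + 2210.2 = 998.9
Net primary income = 516.2 - 1633.9 = -1117.7
Net secondary income = -234.8
Current account = 998.9 + (-1117.7) + (-234.8) = -353.6

-353.6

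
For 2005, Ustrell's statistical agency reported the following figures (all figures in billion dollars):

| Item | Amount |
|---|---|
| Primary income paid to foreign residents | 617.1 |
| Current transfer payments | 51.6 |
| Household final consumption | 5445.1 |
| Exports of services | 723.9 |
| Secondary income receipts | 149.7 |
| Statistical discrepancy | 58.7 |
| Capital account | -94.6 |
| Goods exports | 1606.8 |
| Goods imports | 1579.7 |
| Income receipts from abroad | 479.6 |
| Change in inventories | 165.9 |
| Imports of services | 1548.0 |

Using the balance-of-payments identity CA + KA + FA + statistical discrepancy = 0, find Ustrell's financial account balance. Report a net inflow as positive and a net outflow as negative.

Goods balance = 1606.8 - 1579.7 = 27.1
Services balance = 723.9 - 1548.0 = -824.1
Trade balance (goods + services) = 27.1 + (-824.1) = -797.0
Net primary income = 479.6 - 617.1 = -137.5
Net secondary income = 149.7 - 51.6 = 98.1
Current account = -797.0 + (-137.5) + 98.1 = -836.4
Financial account = -(-836.4 + (-94.6) + 58.7) = 872.3

872.3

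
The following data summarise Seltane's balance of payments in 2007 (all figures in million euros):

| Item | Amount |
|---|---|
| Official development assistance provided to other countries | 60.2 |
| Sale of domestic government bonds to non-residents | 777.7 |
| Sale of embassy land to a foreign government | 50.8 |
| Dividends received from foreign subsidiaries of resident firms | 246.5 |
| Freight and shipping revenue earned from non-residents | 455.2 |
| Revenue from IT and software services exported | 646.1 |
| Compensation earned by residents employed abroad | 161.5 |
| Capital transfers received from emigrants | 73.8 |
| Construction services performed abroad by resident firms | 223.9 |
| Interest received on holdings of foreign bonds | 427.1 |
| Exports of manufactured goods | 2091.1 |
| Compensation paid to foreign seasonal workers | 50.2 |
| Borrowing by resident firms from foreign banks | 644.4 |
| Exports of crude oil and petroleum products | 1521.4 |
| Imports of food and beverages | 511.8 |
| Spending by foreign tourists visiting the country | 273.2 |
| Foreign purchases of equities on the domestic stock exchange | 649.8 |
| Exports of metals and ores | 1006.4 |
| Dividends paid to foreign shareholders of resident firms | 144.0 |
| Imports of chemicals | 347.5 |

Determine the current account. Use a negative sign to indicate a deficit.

Goods: 2091.1 + 1006.4 + 1521.4 - 347.5 - 511.8 = 3759.6
Services: 223.9 + 646.1 + 455.2 + 273.2 = 1598.4
Primary income: 246.5 - 50.2 - 144.0 + 427.1 + 161.5 = 640.9
Secondary income: -60.2
Current account = 3759.6 + 1598.4 + 640.9 + (-60.2) = 5938.7
(Excluded from the current account — financial account: sale of domestic government bonds to non-residents 777.7, borrowing by resident firms from foreign banks 644.4, foreign purchases of equities on the domestic stock exchange 649.8; capital account: sale of embassy land to a foreign government 50.8, capital transfers received from emigrants 73.8.)

5938.7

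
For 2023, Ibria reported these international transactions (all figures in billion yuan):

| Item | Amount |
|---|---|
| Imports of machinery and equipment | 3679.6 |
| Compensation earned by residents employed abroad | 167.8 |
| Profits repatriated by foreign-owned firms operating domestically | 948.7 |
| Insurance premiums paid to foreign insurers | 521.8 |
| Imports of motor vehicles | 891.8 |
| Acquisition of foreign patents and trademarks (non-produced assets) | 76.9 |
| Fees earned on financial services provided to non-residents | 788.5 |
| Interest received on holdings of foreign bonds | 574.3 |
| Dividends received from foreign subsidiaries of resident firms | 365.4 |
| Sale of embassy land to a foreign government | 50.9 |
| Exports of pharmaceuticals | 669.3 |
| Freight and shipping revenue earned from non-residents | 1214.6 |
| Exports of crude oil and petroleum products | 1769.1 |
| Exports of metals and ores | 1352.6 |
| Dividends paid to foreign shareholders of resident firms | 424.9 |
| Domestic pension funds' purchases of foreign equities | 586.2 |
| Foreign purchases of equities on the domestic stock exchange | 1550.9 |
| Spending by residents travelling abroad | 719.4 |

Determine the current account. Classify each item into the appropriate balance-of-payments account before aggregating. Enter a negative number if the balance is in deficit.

Goods: 669.3 + 1352.6 + 1769.1 - 3679.6 - 891.8 = -780.4
Services: 1214.6 - 521.8 + 788.5 - 719.4 = 761.9
Primary income: 167.8 - 424.9 + 574.3 - 948.7 + 365.4 = -266.1
Current account = (-780.4) + 761.9 + (-266.1) = -284.6
(Excluded from the current account — capital account: acquisition of foreign patents and trademarks (non-produced assets) 76.9, sale of embassy land to a foreign government 50.9; financial account: domestic pension funds' purchases of foreign equities 586.2, foreign purchases of equities on the domestic stock exchange 1550.9.)

-284.6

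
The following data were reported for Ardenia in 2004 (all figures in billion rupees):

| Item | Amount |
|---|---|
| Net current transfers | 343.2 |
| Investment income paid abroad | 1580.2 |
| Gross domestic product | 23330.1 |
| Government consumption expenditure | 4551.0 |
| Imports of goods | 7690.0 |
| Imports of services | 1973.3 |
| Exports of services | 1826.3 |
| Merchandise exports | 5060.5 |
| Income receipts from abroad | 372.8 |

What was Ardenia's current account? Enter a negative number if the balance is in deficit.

-3640.7

Goods balance = 5060.5 - 7690.0 = -2629.5
Services balance = 1826.3 - 1973.3 = -147.0
Trade balance (goods + services) = -2629.5 + (-147.0) = -2776.5
Net primary income = 372.8 - 1580.2 = -1207.4
Net secondary income = 343.2
Current account = -2776.5 + (-1207.4) + 343.2 = -3640.7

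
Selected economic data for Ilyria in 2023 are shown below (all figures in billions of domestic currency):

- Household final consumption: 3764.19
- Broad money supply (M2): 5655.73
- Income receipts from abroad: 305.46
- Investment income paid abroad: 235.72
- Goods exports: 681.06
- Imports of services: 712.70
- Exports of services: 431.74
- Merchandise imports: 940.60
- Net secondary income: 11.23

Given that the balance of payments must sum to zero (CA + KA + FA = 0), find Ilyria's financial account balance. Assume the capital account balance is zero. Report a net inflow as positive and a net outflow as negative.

Goods balance = 681.06 - 940.60 = -259.54
Services balance = 431.74 - 712.70 = -280.96
Trade balance (goods + services) = -259.54 + (-280.96) = -540.50
Net primary income = 305.46 - 235.72 = 69.74
Net secondary income = 11.23
Current account = -540.50 + 69.74 + 11.23 = -459.53
Financial account = -(-459.53) = 459.53

459.53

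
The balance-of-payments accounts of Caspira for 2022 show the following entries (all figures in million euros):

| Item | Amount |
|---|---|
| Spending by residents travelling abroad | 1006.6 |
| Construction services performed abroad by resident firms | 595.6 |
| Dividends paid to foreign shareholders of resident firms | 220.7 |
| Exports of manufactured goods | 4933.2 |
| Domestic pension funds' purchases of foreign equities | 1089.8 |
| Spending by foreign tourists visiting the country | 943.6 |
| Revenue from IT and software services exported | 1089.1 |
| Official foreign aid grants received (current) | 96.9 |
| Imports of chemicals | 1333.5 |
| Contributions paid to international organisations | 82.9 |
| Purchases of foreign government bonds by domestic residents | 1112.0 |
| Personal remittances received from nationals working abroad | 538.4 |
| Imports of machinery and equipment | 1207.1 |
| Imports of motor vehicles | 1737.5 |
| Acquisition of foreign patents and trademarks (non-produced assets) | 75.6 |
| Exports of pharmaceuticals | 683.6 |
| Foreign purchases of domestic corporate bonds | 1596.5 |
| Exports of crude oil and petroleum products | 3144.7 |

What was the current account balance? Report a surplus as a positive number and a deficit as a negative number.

6436.8

Goods: 3144.7 + 4933.2 + 683.6 - 1333.5 - 1207.1 - 1737.5 = 4483.4
Services: 943.6 + 595.6 - 1006.6 + 1089.1 = 1621.7
Primary income: -220.7
Secondary income: -82.9 + 96.9 + 538.4 = 552.4
Current account = 4483.4 + 1621.7 + (-220.7) + 552.4 = 6436.8
(Excluded from the current account — financial account: domestic pension funds' purchases of foreign equities 1089.8, purchases of foreign government bonds by domestic residents 1112.0, foreign purchases of domestic corporate bonds 1596.5; capital account: acquisition of foreign patents and trademarks (non-produced assets) 75.6.)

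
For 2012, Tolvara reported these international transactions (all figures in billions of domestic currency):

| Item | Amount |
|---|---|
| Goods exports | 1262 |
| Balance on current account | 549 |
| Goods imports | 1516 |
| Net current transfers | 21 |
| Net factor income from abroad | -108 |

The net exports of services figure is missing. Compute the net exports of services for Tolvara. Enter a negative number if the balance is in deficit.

Current account = goods balance + services balance + net primary income + net secondary income
Sum of the known components = -341
Net exports of services = CA - (known components) = 549 - (-341) = 890

890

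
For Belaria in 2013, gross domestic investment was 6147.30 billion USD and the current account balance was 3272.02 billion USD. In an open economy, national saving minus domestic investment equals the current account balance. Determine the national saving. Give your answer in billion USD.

9419.32

S - I = CA (net lending to the rest of the world).
S = I + CA = 6147.30 + 3272.02 = 9419.32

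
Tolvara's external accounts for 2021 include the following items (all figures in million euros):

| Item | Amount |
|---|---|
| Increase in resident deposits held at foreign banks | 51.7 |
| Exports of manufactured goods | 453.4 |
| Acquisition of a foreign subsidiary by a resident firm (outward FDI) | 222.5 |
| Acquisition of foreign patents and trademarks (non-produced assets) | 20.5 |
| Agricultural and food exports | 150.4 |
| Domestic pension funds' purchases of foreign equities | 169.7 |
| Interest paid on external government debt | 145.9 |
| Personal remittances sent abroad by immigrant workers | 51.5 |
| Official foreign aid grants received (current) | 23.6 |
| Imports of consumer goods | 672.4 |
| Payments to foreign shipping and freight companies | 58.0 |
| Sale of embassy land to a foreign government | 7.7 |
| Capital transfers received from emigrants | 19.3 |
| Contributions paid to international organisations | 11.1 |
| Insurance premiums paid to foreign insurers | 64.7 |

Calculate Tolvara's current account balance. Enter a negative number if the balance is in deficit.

-376.2

Goods: -672.4 + 150.4 + 453.4 = -68.6
Services: -64.7 - 58.0 = -122.7
Primary income: -145.9
Secondary income: 23.6 - 51.5 - 11.1 = -39.0
Current account = (-68.6) + (-122.7) + (-145.9) + (-39.0) = -376.2
(Excluded from the current account — financial account: increase in resident deposits held at foreign banks 51.7, acquisition of a foreign subsidiary by a resident firm (outward FDI) 222.5, domestic pension funds' purchases of foreign equities 169.7; capital account: acquisition of foreign patents and trademarks (non-produced assets) 20.5, sale of embassy land to a foreign government 7.7, capital transfers received from emigrants 19.3.)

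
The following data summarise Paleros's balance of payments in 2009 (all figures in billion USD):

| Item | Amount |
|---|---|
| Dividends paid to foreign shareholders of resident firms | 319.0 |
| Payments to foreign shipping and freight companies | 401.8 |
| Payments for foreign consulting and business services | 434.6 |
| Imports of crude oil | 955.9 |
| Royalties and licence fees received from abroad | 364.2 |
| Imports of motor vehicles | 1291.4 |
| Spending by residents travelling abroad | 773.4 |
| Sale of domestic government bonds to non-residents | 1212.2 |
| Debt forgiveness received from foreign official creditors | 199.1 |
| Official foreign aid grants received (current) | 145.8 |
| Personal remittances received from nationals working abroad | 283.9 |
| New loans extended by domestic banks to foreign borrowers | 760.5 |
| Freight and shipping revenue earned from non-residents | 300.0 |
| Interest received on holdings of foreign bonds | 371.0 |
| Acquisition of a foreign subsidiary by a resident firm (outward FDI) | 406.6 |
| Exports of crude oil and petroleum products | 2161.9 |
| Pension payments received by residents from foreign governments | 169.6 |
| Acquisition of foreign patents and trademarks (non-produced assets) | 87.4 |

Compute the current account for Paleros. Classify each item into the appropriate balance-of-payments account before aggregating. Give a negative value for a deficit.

Goods: -955.9 + 2161.9 - 1291.4 = -85.4
Services: 300.0 + 364.2 - 401.8 - 773.4 - 434.6 = -945.6
Primary income: 371.0 - 319.0 = 52.0
Secondary income: 169.6 + 283.9 + 145.8 = 599.3
Current account = (-85.4) + (-945.6) + 52.0 + 599.3 = -379.7
(Excluded from the current account — financial account: sale of domestic government bonds to non-residents 1212.2, new loans extended by domestic banks to foreign borrowers 760.5, acquisition of a foreign subsidiary by a resident firm (outward FDI) 406.6; capital account: debt forgiveness received from foreign official creditors 199.1, acquisition of foreign patents and trademarks (non-produced assets) 87.4.)

-379.7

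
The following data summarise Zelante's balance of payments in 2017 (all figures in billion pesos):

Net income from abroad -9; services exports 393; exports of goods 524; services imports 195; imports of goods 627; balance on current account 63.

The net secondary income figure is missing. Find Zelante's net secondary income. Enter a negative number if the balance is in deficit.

-23

Current account = goods balance + services balance + net primary income + net secondary income
Sum of the known components = 86
Net secondary income = CA - (known components) = 63 - 86 = -23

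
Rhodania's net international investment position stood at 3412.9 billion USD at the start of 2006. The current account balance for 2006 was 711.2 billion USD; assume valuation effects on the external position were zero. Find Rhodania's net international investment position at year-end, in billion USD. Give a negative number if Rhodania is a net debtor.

With no valuation effects, change in NIIP = current account = 711.2
End-of-year NIIP = 3412.9 + 711.2 = 4124.1

4124.1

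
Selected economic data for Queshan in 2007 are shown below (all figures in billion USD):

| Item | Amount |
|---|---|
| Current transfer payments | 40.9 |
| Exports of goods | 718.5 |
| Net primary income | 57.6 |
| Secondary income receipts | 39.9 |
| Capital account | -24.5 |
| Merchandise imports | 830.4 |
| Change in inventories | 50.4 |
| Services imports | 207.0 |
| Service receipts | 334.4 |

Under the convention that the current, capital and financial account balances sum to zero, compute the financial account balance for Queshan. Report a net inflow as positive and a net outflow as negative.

Goods balance = 718.5 - 830.4 = -111.9
Services balance = 334.4 - 207.0 = 127.4
Trade balance (goods + services) = -111.9 + 127.4 = 15.5
Net primary income = 57.6
Net secondary income = 39.9 - 40.9 = -1.0
Current account = 15.5 + 57.6 + (-1.0) = 72.1
Financial account = -(72.1 + (-24.5)) = -47.6

-47.6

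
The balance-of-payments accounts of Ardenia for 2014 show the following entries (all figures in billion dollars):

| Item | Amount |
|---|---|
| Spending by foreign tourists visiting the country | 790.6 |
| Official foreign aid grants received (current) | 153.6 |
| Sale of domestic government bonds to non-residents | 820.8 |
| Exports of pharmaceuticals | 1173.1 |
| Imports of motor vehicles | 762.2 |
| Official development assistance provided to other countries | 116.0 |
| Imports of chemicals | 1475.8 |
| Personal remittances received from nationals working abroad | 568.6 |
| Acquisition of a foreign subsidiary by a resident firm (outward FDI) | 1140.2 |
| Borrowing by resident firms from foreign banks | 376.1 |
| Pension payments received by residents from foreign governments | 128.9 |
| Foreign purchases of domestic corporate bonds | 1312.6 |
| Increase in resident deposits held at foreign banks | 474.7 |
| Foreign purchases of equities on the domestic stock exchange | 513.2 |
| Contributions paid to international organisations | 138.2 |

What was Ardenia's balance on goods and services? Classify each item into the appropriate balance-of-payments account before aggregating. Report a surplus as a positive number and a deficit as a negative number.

Goods: -1475.8 - 762.2 + 1173.1 = -1064.9
Services: 790.6
Trade balance = -1064.9 + 790.6 = -274.3
(Excluded from the trade balance — secondary income: official foreign aid grants received (current) 153.6, official development assistance provided to other countries 116.0, personal remittances received from nationals working abroad 568.6, pension payments received by residents from foreign governments 128.9, contributions paid to international organisations 138.2; financial account: sale of domestic government bonds to non-residents 820.8, acquisition of a foreign subsidiary by a resident firm (outward FDI) 1140.2, borrowing by resident firms from foreign banks 376.1, foreign purchases of domestic corporate bonds 1312.6, increase in resident deposits held at foreign banks 474.7, foreign purchases of equities on the domestic stock exchange 513.2.)

-274.3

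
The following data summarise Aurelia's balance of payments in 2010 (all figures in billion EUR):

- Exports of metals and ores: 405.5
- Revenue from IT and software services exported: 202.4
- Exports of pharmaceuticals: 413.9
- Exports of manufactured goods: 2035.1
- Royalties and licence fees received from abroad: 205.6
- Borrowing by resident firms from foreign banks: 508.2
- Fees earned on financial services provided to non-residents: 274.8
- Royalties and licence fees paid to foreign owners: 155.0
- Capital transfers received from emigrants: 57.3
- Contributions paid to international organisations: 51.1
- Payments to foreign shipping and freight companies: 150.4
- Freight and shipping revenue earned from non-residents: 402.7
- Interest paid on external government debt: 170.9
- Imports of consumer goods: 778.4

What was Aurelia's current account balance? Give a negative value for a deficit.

2634.2

Goods: 413.9 + 2035.1 + 405.5 - 778.4 = 2076.1
Services: 205.6 - 155.0 + 202.4 + 274.8 + 402.7 - 150.4 = 780.1
Primary income: -170.9
Secondary income: -51.1
Current account = 2076.1 + 780.1 + (-170.9) + (-51.1) = 2634.2
(Excluded from the current account — financial account: borrowing by resident firms from foreign banks 508.2; capital account: capital transfers received from emigrants 57.3.)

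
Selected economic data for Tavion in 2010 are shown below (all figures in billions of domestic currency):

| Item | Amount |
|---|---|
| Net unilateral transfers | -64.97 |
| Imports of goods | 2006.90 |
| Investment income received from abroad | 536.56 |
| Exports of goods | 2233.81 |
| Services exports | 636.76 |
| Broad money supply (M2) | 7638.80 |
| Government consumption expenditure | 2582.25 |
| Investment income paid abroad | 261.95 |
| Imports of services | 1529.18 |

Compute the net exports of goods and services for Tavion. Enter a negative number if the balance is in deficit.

Goods balance = 2233.81 - 2006.90 = 226.91
Services balance = 636.76 - 1529.18 = -892.42
Trade balance (goods + services) = 226.91 + (-892.42) = -665.51

-665.51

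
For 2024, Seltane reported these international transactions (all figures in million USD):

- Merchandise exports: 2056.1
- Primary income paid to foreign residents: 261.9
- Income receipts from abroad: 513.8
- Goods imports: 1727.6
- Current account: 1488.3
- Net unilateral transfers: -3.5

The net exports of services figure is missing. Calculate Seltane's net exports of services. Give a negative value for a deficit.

Current account = goods balance + services balance + net primary income + net secondary income
Sum of the known components = 576.9
Net exports of services = CA - (known components) = 1488.3 - 576.9 = 911.4

911.4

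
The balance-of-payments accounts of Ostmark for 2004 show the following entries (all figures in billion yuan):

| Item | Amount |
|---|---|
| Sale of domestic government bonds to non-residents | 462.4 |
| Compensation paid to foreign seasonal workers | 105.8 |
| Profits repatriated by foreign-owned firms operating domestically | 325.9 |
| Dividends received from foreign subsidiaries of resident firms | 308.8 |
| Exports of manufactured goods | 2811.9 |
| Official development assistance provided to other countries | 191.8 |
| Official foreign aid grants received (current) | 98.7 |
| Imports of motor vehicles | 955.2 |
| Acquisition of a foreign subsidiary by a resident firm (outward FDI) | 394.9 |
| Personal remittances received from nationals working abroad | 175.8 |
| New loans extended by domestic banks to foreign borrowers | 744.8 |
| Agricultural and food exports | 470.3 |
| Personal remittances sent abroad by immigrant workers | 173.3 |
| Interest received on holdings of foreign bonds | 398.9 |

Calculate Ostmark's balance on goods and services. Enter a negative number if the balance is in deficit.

2327.0

Goods: 2811.9 + 470.3 - 955.2 = 2327.0
Trade balance = 2327.0 + 0.0 = 2327.0
(Excluded from the trade balance — financial account: sale of domestic government bonds to non-residents 462.4, acquisition of a foreign subsidiary by a resident firm (outward FDI) 394.9, new loans extended by domestic banks to foreign borrowers 744.8; primary income: compensation paid to foreign seasonal workers 105.8, profits repatriated by foreign-owned firms operating domestically 325.9, dividends received from foreign subsidiaries of resident firms 308.8, interest received on holdings of foreign bonds 398.9; secondary income: official development assistance provided to other countries 191.8, official foreign aid grants received (current) 98.7, personal remittances received from nationals working abroad 175.8, personal remittances sent abroad by immigrant workers 173.3.)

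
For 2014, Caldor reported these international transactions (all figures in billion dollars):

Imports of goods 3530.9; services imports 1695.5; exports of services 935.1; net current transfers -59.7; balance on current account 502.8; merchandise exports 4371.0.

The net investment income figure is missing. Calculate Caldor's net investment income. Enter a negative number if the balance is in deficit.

Current account = goods balance + services balance + net primary income + net secondary income
Sum of the known components = 20.0
Net investment income = CA - (known components) = 502.8 - 20.0 = 482.8

482.8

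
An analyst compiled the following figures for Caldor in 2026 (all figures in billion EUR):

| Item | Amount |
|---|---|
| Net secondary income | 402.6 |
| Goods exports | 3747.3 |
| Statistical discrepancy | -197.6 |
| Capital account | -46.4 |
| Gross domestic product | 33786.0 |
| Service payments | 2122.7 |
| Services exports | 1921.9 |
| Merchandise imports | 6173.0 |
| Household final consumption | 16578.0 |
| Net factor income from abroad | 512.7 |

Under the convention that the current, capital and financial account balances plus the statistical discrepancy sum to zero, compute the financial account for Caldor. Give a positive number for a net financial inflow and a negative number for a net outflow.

1955.2

Goods balance = 3747.3 - 6173.0 = -2425.7
Services balance = 1921.9 - 2122.7 = -200.8
Trade balance (goods + services) = -2425.7 + (-200.8) = -2626.5
Net primary income = 512.7
Net secondary income = 402.6
Current account = -2626.5 + 512.7 + 402.6 = -1711.2
Financial account = -(-1711.2 + (-46.4) + (-197.6)) = 1955.2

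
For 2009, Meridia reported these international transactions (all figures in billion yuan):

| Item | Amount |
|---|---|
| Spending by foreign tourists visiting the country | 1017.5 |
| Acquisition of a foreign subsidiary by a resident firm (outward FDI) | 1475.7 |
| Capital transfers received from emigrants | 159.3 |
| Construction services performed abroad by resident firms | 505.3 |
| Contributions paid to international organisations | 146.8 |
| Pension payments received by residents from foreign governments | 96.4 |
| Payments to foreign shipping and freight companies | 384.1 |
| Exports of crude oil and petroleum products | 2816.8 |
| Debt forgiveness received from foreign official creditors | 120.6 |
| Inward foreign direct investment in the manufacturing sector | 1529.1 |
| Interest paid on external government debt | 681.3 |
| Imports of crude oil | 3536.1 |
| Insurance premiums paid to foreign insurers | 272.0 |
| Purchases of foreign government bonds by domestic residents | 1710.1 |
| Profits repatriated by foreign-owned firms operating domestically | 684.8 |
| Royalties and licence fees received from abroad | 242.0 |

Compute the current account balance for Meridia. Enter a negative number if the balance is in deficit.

Goods: 2816.8 - 3536.1 = -719.3
Services: 1017.5 + 242.0 + 505.3 - 272.0 - 384.1 = 1108.7
Primary income: -684.8 - 681.3 = -1366.1
Secondary income: 96.4 - 146.8 = -50.4
Current account = (-719.3) + 1108.7 + (-1366.1) + (-50.4) = -1027.1
(Excluded from the current account — financial account: acquisition of a foreign subsidiary by a resident firm (outward FDI) 1475.7, inward foreign direct investment in the manufacturing sector 1529.1, purchases of foreign government bonds by domestic residents 1710.1; capital account: capital transfers received from emigrants 159.3, debt forgiveness received from foreign official creditors 120.6.)

-1027.1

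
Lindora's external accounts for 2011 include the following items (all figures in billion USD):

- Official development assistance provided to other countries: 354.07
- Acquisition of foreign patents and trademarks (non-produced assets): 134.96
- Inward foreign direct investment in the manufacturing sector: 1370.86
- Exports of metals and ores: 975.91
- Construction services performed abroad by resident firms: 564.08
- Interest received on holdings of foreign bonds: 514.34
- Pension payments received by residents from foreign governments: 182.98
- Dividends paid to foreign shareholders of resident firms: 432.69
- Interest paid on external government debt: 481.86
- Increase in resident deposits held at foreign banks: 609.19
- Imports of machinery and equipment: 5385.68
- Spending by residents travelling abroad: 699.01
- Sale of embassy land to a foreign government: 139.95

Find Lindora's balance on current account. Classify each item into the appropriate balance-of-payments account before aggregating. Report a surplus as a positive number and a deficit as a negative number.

-5116.00

Goods: -5385.68 + 975.91 = -4409.77
Services: -699.01 + 564.08 = -134.93
Primary income: -481.86 - 432.69 + 514.34 = -400.21
Secondary income: -354.07 + 182.98 = -171.09
Current account = (-4409.77) + (-134.93) + (-400.21) + (-171.09) = -5116.00
(Excluded from the current account — capital account: acquisition of foreign patents and trademarks (non-produced assets) 134.96, sale of embassy land to a foreign government 139.95; financial account: inward foreign direct investment in the manufacturing sector 1370.86, increase in resident deposits held at foreign banks 609.19.)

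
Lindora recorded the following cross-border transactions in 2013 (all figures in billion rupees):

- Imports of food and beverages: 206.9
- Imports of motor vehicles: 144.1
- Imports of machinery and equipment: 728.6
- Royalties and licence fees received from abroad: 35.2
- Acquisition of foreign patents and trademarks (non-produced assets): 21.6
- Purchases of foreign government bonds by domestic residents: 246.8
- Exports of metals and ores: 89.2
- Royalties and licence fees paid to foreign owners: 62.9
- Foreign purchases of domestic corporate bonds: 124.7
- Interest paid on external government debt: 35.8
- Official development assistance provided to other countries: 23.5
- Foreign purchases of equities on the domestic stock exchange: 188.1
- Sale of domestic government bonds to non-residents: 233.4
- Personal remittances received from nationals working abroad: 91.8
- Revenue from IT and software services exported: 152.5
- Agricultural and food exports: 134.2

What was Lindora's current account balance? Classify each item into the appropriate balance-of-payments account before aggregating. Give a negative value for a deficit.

Goods: 134.2 - 144.1 + 89.2 - 206.9 - 728.6 = -856.2
Services: 35.2 - 62.9 + 152.5 = 124.8
Primary income: -35.8
Secondary income: 91.8 - 23.5 = 68.3
Current account = (-856.2) + 124.8 + (-35.8) + 68.3 = -698.9
(Excluded from the current account — capital account: acquisition of foreign patents and trademarks (non-produced assets) 21.6; financial account: purchases of foreign government bonds by domestic residents 246.8, foreign purchases of domestic corporate bonds 124.7, foreign purchases of equities on the domestic stock exchange 188.1, sale of domestic government bonds to non-residents 233.4.)

-698.9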